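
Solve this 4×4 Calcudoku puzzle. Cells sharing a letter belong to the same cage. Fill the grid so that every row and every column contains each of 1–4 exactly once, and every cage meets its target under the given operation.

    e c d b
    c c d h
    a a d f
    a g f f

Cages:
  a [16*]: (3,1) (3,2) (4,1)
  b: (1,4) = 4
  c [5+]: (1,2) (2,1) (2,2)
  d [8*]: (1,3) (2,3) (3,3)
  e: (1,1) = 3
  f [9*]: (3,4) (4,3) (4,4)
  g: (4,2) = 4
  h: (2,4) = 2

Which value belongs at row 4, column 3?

E is a freebie, which forces (1,1) = 3.
Cage b is a single given cell, which forces (1,4) = 4.
Cage h is a single given cell, so (2,4) = 2.
Cage f needs product 9, which forces (3,4) = 3.
G is a freebie; hence (4,2) = 4.
Cage f needs product 9; hence (4,3) = 3.
Cage f needs product 9, leaving (4,4) = 1.
Cage c has sum 5, leaving (1,2) = 1.
Row 1 now contains 1; hence (1,3) = 2.
Row 2 now contains 2; hence (2,1) = 1.
The 3 cells of cage c must have sum 5, which forces (2,2) = 3.
1 is placed in row 2, so (2,3) = 4.
Cage a has product 16; hence (3,1) = 4.
Column 2 already has 4, so (3,2) = 2.
Column 3 now contains 4, leaving (3,3) = 1.
Row 4 now contains 4; hence (4,1) = 2.
Filled in: 3 1 2 4 / 1 3 4 2 / 4 2 1 3 / 2 4 3 1.

3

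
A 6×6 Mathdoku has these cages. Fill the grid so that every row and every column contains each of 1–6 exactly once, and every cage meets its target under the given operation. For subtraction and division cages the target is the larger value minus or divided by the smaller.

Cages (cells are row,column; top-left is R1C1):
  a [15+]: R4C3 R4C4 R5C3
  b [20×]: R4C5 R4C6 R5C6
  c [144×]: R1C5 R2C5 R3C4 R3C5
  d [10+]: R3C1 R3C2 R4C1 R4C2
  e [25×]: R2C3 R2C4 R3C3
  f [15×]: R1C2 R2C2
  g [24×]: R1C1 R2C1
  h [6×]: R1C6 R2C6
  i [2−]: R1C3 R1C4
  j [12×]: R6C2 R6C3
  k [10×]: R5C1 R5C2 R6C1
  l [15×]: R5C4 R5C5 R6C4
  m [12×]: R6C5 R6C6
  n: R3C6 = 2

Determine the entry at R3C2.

Cage e has product 25, so R2C3 = 1.
Cage e has product 25; hence R2C4 = 5.
Cage e needs product 25, leaving R3C3 = 5.
N is a freebie; hence R3C6 = 2.
Cage f needs two cells with product 15, leaving R1C2 = 5.
Cage h's pair has product 6, leaving R1C6 = 1.
Row 2 already has 5, which forces R2C2 = 3.
Cage h's pair has product 6, which forces R2C6 = 6.
The 3 cells of cage a must have sum 15, so R4C3 = 3.
The 3 cells of cage a must have sum 15, so R4C4 = 6.
Cage a needs sum 15, which forces R5C3 = 6.
Cage l needs product 15; hence R5C5 = 5.
Row 5 now contains 5, which forces R5C6 = 4.
Column 6 now contains 4; hence R6C6 = 3.
Cage g needs two cells with product 24, so R1C1 = 6.
Row 2 now contains 6; hence R2C1 = 4.
4 is placed in row 2, so R2C5 = 2.
The 3 cells of cage b must have product 20, leaving R4C5 = 1.
Column 6 now contains 4, so R4C6 = 5.
Cage l needs product 15, so R5C4 = 3.
Cage k has product 10, so R6C1 = 5.
Cage j needs two cells with product 12, so R6C2 = 6.
The two cells of cage j must have product 12, leaving R6C3 = 2.
3 is placed in row 6, which forces R6C4 = 1.
The two cells of cage m must have product 12, which forces R6C5 = 4.
2 is placed in column 3, which forces R1C3 = 4.
Cage i's pair has difference 2, leaving R1C4 = 2.
Column 5 now contains 4, which forces R1C5 = 3.
The 4 cells of cage d must have sum 10; hence R3C1 = 3.
The 4 cells of cage d must have sum 10, leaving R3C2 = 1.
Column 4 now contains 3, which forces R3C4 = 4.
The 4 cells of cage c must have product 144, so R3C5 = 6.
Row 4 now contains 1, which forces R4C1 = 2.
Cage d has sum 10, so R4C2 = 4.
Column 1 now contains 2, which forces R5C1 = 1.
Column 2 already has 1, which forces R5C2 = 2.
Filled in: 6 5 4 2 3 1 / 4 3 1 5 2 6 / 3 1 5 4 6 2 / 2 4 3 6 1 5 / 1 2 6 3 5 4 / 5 6 2 1 4 3.

1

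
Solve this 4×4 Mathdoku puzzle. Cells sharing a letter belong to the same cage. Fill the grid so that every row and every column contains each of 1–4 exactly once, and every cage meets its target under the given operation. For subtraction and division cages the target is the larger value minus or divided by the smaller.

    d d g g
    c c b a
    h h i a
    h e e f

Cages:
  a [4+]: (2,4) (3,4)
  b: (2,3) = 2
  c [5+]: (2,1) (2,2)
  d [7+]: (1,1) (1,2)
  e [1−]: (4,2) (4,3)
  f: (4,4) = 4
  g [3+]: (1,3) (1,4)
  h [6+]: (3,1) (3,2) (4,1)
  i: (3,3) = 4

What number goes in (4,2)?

2

Cage b is a single given cell, leaving (2,3) = 2.
Cage i is given, leaving (3,3) = 4.
Cage f is given, leaving (4,4) = 4.
2 is placed in column 3, so (1,3) = 1.
The two cells of cage g must have sum 3; hence (1,4) = 2.
Cage e needs two cells with difference 1, which forces (4,2) = 2.
Column 3 already has 1; hence (4,3) = 3.
Cage h needs sum 6, which forces (3,1) = 2.
The 3 cells of cage h must have sum 6; hence (3,2) = 3.
Row 3 already has 3, so (3,4) = 1.
3 is placed in row 4, which forces (4,1) = 1.
The two cells of cage d must have sum 7; hence (1,1) = 3.
3 is placed in column 2, leaving (1,2) = 4.
Column 1 already has 1, which forces (2,1) = 4.
The two cells of cage c must have sum 5, which forces (2,2) = 1.
Column 4 already has 1, leaving (2,4) = 3.
Filled in: 3 4 1 2 / 4 1 2 3 / 2 3 4 1 / 1 2 3 4.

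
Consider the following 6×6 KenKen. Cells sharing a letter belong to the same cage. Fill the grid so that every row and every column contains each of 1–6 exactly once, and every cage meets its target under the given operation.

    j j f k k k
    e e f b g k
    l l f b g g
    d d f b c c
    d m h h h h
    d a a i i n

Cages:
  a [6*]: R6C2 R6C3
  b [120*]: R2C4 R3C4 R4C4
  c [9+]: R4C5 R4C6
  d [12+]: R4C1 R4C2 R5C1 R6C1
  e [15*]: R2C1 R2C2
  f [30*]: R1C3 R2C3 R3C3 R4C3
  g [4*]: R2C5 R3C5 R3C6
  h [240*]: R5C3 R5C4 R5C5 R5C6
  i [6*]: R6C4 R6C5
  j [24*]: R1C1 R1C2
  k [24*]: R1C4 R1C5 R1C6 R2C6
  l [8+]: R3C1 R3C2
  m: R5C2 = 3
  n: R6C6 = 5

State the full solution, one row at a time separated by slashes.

M is a freebie, which forces R5C2 = 3.
Cage n is given, so R6C6 = 5.
The two cells of cage e must have product 15, so R2C1 = 3.
Column 2 already has 3, so R2C2 = 5.
In row 1, 5 can only go at R1C3, so R1C3 = 5.
Row 2 needs a 6, and only R2C4 is open for it.
The only place for 4 in row 2 is R2C6.
Row 3 needs a 3, and only R3C3 is open for it.
In row 3, 5 can only go at R3C4, so R3C4 = 5.
5 is placed in column 4; hence R4C4 = 4.
4 is placed in column 4, leaving R5C4 = 2.
Cage h has product 240; hence R5C5 = 5.
Row 5 already has 2, leaving R5C6 = 6.
Cage c needs two cells with sum 9, so R4C5 = 6.
Column 6 now contains 6, which forces R4C6 = 3.
6 is placed in row 5, so R5C3 = 4.
6 is placed in column 5, leaving R6C5 = 2.
The 4 cells of cage k must have product 24, which forces R1C6 = 2.
2 is placed in column 5, which forces R2C5 = 1.
Cage g needs product 4, so R3C5 = 4.
Cage g needs product 4, leaving R3C6 = 1.
Row 4 already has 6, which forces R4C1 = 5.
Cage d needs sum 12, so R4C2 = 2.
2 is placed in row 4, which forces R4C3 = 1.
4 is placed in row 5; hence R5C1 = 1.
The 4 cells of cage d must have sum 12, so R6C1 = 4.
1 is placed in column 3; hence R6C3 = 6.
Cage i needs two cells with product 6, so R6C4 = 3.
Column 1 now contains 4, so R1C1 = 6.
The two cells of cage j must have product 24, leaving R1C2 = 4.
Column 4 now contains 3, so R1C4 = 1.
Column 5 now contains 1, which forces R1C5 = 3.
Row 2 now contains 1, leaving R2C3 = 2.
The two cells of cage l must have sum 8; hence R3C1 = 2.
2 is placed in column 2; hence R3C2 = 6.
Row 6 already has 6, so R6C2 = 1.

6 4 5 1 3 2 / 3 5 2 6 1 4 / 2 6 3 5 4 1 / 5 2 1 4 6 3 / 1 3 4 2 5 6 / 4 1 6 3 2 5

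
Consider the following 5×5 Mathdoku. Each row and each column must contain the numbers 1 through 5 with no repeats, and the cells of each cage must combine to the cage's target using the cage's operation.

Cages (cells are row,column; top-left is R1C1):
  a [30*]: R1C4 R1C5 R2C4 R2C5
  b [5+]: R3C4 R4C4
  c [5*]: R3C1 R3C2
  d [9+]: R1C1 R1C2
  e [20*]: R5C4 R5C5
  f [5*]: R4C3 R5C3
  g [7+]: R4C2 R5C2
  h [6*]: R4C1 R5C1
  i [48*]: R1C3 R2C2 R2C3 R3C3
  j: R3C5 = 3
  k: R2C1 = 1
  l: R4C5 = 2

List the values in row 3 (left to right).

5 1 2 4 3

Cage k is a single given cell, leaving R2C1 = 1.
1 is placed in column 1, so R3C1 = 5.
Row 3 now contains 5, leaving R3C2 = 1.
Cage j is a single given cell; hence R3C5 = 3.
L is a freebie, leaving R4C5 = 2.
Column 1 already has 5; hence R1C1 = 4.
Cage d's pair has sum 9, so R1C2 = 5.
The 4 cells of cage a must have product 30, which forces R1C5 = 1.
2 is placed in column 5, so R2C5 = 5.
Row 4 already has 2, so R4C1 = 3.
3 is placed in row 4, which forces R4C2 = 4.
3 is placed in row 4, which forces R4C4 = 1.
The two cells of cage h must have product 6, so R5C1 = 2.
Row 5 already has 2; hence R5C2 = 3.
Column 5 already has 5, leaving R5C5 = 4.
4 is placed in column 2, leaving R2C2 = 2.
2 is placed in row 2, which forces R2C4 = 3.
The two cells of cage b must have sum 5, which forces R3C4 = 4.
Row 4 already has 1, so R4C3 = 5.
The two cells of cage f must have product 5, so R5C3 = 1.
4 is placed in row 5; hence R5C4 = 5.
Cage i needs product 48; hence R1C3 = 3.
3 is placed in column 4, so R1C4 = 2.
3 is placed in row 2; hence R2C3 = 4.
Row 3 already has 4, so R3C3 = 2.
Filled in: 4 5 3 2 1 / 1 2 4 3 5 / 5 1 2 4 3 / 3 4 5 1 2 / 2 3 1 5 4.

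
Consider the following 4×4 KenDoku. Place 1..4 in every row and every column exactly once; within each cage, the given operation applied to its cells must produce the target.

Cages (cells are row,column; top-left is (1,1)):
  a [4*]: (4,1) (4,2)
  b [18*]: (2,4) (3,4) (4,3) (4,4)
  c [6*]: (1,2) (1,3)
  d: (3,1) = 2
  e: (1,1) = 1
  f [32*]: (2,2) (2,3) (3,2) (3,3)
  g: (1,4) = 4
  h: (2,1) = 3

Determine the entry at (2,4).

1

Cage e is a single given cell, which forces (1,1) = 1.
G is a freebie; hence (1,4) = 4.
H is a freebie, so (2,1) = 3.
D is a freebie, which forces (3,1) = 2.
Column 1 now contains 1, so (4,1) = 4.
Row 4 already has 4, so (4,2) = 1.
Cage b has product 18, so (4,3) = 3.
Row 4 now contains 1, so (4,4) = 2.
Cage c needs two cells with product 6, which forces (1,2) = 3.
3 is placed in column 3; hence (1,3) = 2.
The 4 cells of cage f must have product 32, so (2,2) = 2.
Cage f needs product 32, leaving (2,3) = 4.
Column 4 now contains 2; hence (2,4) = 1.
Column 2 now contains 1, leaving (3,2) = 4.
Cage f needs product 32, which forces (3,3) = 1.
Cage b needs product 18, so (3,4) = 3.
Filled in: 1 3 2 4 / 3 2 4 1 / 2 4 1 3 / 4 1 3 2.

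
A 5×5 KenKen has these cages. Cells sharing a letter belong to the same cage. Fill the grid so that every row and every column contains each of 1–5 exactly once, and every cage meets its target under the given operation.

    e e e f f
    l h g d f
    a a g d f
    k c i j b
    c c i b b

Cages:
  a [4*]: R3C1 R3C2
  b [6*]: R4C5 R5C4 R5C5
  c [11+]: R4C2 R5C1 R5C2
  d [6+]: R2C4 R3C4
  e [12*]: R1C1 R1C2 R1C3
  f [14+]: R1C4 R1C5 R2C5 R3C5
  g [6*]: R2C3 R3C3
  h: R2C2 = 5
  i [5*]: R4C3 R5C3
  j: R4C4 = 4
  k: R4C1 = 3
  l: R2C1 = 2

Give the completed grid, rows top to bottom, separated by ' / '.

1 3 4 2 5 / 2 5 3 1 4 / 4 1 2 5 3 / 3 2 5 4 1 / 5 4 1 3 2

Cage l is given, so R2C1 = 2.
Cage h is a single given cell, so R2C2 = 5.
2 is placed in row 2, leaving R2C3 = 3.
Column 3 now contains 3, leaving R3C3 = 2.
K is a freebie; hence R4C1 = 3.
J is a freebie, leaving R4C4 = 4.
Cage e has product 12, so R1C2 = 3.
4 is placed in column 4; hence R2C4 = 1.
Row 2 now contains 1, which forces R2C5 = 4.
Cage d needs two cells with sum 6; hence R3C4 = 5.
5 is placed in row 3, so R3C5 = 3.
Row 4 already has 4, leaving R4C2 = 2.
2 is placed in row 4, leaving R4C5 = 1.
Cage c needs sum 11; hence R5C1 = 5.
Cage c needs sum 11, leaving R5C2 = 4.
Row 5 now contains 5; hence R5C3 = 1.
1 is placed in column 5; hence R5C5 = 2.
The 3 cells of cage e must have product 12, which forces R1C1 = 1.
Column 3 now contains 1, so R1C3 = 4.
5 is placed in column 4; hence R1C4 = 2.
2 is placed in column 5, which forces R1C5 = 5.
The two cells of cage a must have product 4, which forces R3C1 = 4.
4 is placed in column 2, so R3C2 = 1.
Row 4 now contains 1, which forces R4C3 = 5.
Row 5 now contains 2, so R5C4 = 3.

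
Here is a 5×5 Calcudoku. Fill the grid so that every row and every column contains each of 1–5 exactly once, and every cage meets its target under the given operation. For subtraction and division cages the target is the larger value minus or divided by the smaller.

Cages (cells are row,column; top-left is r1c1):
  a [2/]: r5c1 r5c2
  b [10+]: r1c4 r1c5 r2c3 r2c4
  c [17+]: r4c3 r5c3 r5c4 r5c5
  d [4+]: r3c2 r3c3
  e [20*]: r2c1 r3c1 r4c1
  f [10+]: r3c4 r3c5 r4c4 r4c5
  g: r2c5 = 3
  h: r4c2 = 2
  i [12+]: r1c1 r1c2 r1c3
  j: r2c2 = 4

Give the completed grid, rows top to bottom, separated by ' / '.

3 5 4 1 2 / 1 4 2 5 3 / 5 3 1 2 4 / 4 2 5 3 1 / 2 1 3 4 5

Cage j is a single given cell, so r2c2 = 4.
G is a freebie, which forces r2c5 = 3.
Cage h is a single given cell, which forces r4c2 = 2.
Cage c has sum 17, leaving r4c3 = 5.
Column 2 now contains 2, so r5c2 = 1.
Column 2 already has 1, so r3c2 = 3.
Cage d's pair has sum 4, which forces r3c3 = 1.
The two cells of cage a must have quotient 2, so r5c1 = 2.
Column 2 now contains 3, leaving r1c2 = 5.
Column 3 already has 1, so r2c3 = 2.
Cage f has sum 10; hence r4c4 = 3.
The 4 cells of cage f must have sum 10, leaving r4c5 = 1.
Cage b needs sum 10, so r1c4 = 1.
Cage b needs sum 10, which forces r1c5 = 2.
Cage e has product 20; hence r2c1 = 1.
Cage b has sum 10; hence r2c4 = 5.
Cage e has product 20, leaving r3c1 = 5.
Column 5 now contains 2, leaving r3c5 = 4.
Row 4 now contains 1, so r4c1 = 4.
The 4 cells of cage c must have sum 17, so r5c3 = 3.
5 is placed in column 4, leaving r5c4 = 4.
4 is placed in column 5; hence r5c5 = 5.
4 is placed in column 1; hence r1c1 = 3.
3 is placed in column 3, so r1c3 = 4.
Row 3 now contains 4, which forces r3c4 = 2.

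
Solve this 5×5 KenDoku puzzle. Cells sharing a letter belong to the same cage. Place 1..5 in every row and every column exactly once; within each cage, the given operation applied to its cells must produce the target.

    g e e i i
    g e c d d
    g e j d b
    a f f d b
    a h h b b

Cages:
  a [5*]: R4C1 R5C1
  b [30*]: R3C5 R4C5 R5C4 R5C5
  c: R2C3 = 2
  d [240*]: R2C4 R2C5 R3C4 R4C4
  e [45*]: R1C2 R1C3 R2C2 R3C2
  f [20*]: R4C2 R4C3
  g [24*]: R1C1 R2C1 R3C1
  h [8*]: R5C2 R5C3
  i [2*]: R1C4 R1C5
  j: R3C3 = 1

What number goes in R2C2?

1

The 4 cells of cage e must have product 45; hence R1C3 = 3.
C is a freebie, so R2C3 = 2.
Cage d has product 240; hence R2C5 = 4.
Cage j is given, which forces R3C3 = 1.
Column 3 now contains 2, which forces R5C3 = 4.
Row 2 already has 4, so R2C1 = 3.
3 is placed in row 2, so R2C4 = 5.
The two cells of cage f must have product 20, which forces R4C2 = 4.
Column 3 now contains 4, which forces R4C3 = 5.
4 is placed in row 4, leaving R4C4 = 3.
4 is placed in row 5, leaving R5C2 = 2.
2 is placed in row 5, so R5C4 = 1.
Cage e has product 45, so R1C2 = 5.
Column 4 already has 1; hence R1C4 = 2.
The two cells of cage i must have product 2, so R1C5 = 1.
Row 2 already has 5, leaving R2C2 = 1.
Cage e needs product 45; hence R3C2 = 3.
Column 4 now contains 3, leaving R3C4 = 4.
Row 3 already has 3; hence R3C5 = 5.
Row 4 already has 5, leaving R4C1 = 1.
Cage b needs product 30, leaving R4C5 = 2.
1 is placed in row 5, which forces R5C1 = 5.
5 is placed in column 5; hence R5C5 = 3.
Row 1 now contains 2, so R1C1 = 4.
Row 3 now contains 4, so R3C1 = 2.
Completed grid: 4 5 3 2 1 / 3 1 2 5 4 / 2 3 1 4 5 / 1 4 5 3 2 / 5 2 4 1 3.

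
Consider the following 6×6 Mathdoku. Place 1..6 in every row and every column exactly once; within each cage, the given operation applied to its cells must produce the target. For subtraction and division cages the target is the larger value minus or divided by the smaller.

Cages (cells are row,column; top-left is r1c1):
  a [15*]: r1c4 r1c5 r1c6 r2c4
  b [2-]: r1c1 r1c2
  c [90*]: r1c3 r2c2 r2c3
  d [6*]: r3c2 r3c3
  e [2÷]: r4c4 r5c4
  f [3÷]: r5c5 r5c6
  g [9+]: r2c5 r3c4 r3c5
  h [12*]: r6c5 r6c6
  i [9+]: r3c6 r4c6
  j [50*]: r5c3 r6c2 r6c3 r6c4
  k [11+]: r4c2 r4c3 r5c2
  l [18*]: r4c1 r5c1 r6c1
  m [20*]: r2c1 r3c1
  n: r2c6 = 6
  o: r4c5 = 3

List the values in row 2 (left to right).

4 5 3 1 2 6

Cage a has product 15; hence r2c4 = 1.
N is a freebie, leaving r2c6 = 6.
Cage o is given, which forces r4c5 = 3.
Cage j has product 50, which forces r5c3 = 5.
Cage c has product 90, leaving r1c3 = 6.
Cage c has product 90; hence r2c2 = 5.
Column 3 now contains 5, so r2c3 = 3.
Row 2 already has 5, which forces r2c1 = 4.
Row 2 now contains 4; hence r2c5 = 2.
Cage m needs two cells with product 20, so r3c1 = 5.
Row 3 now contains 5, leaving r3c6 = 4.
Column 6 already has 4, leaving r4c6 = 5.
Cage j has product 50, so r6c4 = 5.
Column 4 already has 5, which forces r1c4 = 3.
The 4 cells of cage a must have product 15, which forces r1c5 = 5.
The 4 cells of cage a must have product 15; hence r1c6 = 1.
Cage g needs sum 9, which forces r3c4 = 6.
Row 3 already has 4; hence r3c5 = 1.
Column 5 now contains 1, which forces r5c5 = 6.
Column 5 already has 6, leaving r6c5 = 4.
Row 1 now contains 1; hence r1c1 = 2.
Row 1 now contains 1; hence r1c2 = 4.
Row 3 already has 6; hence r3c2 = 3.
1 is placed in row 3, which forces r3c3 = 2.
Cage k has sum 11, which forces r4c2 = 6.
Column 2 now contains 3, which forces r5c2 = 1.
Cage f needs two cells with quotient 3, leaving r5c6 = 2.
Column 2 now contains 1, which forces r6c2 = 2.
Column 3 now contains 2, leaving r6c3 = 1.
Cage h's pair has product 12, so r6c6 = 3.
6 is placed in row 4, leaving r4c1 = 1.
Column 3 now contains 1, so r4c3 = 4.
Cage e needs two cells with quotient 2, leaving r4c4 = 2.
Row 5 already has 1; hence r5c1 = 3.
Row 5 now contains 2, so r5c4 = 4.
3 is placed in row 6, so r6c1 = 6.
Completed grid: 2 4 6 3 5 1 / 4 5 3 1 2 6 / 5 3 2 6 1 4 / 1 6 4 2 3 5 / 3 1 5 4 6 2 / 6 2 1 5 4 3.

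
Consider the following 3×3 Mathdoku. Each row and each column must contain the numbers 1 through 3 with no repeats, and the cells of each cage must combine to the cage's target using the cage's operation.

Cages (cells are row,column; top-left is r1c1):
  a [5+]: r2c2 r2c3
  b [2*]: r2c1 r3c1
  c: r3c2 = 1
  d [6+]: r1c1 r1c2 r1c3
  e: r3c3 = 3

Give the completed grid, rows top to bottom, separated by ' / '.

3 2 1 / 1 3 2 / 2 1 3

C is a freebie, leaving r3c2 = 1.
Cage e is a single given cell, so r3c3 = 3.
Cage b needs two cells with product 2, leaving r2c1 = 1.
Cage a needs two cells with sum 5, so r2c2 = 3.
3 is placed in column 3; hence r2c3 = 2.
1 is placed in row 3, which forces r3c1 = 2.
Column 1 already has 2; hence r1c1 = 3.
Column 2 already has 3; hence r1c2 = 2.
2 is placed in column 3; hence r1c3 = 1.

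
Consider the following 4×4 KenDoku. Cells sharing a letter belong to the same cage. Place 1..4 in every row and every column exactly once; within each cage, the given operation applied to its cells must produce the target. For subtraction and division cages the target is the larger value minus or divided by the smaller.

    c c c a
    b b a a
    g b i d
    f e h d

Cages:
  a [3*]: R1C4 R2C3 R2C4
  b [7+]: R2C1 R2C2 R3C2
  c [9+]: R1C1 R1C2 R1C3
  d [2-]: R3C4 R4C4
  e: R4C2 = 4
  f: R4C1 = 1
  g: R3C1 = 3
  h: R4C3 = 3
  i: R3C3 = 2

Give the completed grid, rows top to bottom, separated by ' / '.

2 3 4 1 / 4 2 1 3 / 3 1 2 4 / 1 4 3 2

Cage a needs product 3; hence R1C4 = 1.
Cage a has product 3, which forces R2C3 = 1.
Cage a has product 3; hence R2C4 = 3.
Cage g is given; hence R3C1 = 3.
I is a freebie, which forces R3C3 = 2.
2 is placed in row 3; hence R3C4 = 4.
F is a freebie, leaving R4C1 = 1.
Cage e is given, leaving R4C2 = 4.
Cage h is given; hence R4C3 = 3.
Column 4 already has 4, which forces R4C4 = 2.
The 3 cells of cage c must have sum 9; hence R1C1 = 2.
Cage c needs sum 9, so R1C2 = 3.
Column 3 already has 3; hence R1C3 = 4.
Cage b has sum 7, so R2C1 = 4.
Column 2 now contains 4; hence R2C2 = 2.
Row 3 already has 4, which forces R3C2 = 1.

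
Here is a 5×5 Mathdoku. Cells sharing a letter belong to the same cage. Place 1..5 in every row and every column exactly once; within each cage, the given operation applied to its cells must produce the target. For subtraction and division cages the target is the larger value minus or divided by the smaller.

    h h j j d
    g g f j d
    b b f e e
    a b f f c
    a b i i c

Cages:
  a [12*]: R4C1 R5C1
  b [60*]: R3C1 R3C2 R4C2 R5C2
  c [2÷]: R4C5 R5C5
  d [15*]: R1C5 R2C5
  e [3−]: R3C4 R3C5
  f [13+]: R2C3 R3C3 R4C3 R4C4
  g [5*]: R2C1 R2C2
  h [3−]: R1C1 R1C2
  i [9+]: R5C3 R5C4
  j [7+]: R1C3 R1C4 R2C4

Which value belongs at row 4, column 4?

5

Cage d needs two cells with product 15, so R1C5 = 5.
{1, 5} are confined to R2C1 and R2C2 in row 2; hence R2C5 = 3.
The two cells of cage a must have product 12, which forces R4C1 = 4.
{4, 5} are confined to R5C3 and R5C4 in row 5, so R5C1 = 3.
Cage h needs two cells with difference 3, so R1C1 = 1.
Cage h needs two cells with difference 3, so R1C2 = 4.
Row 1 now contains 4; hence R1C3 = 2.
Row 1 now contains 2; hence R1C4 = 3.
1 is placed in column 1, which forces R2C1 = 5.
Row 2 already has 5, so R2C2 = 1.
Column 3 already has 2, which forces R2C3 = 4.
Row 2 already has 4; hence R2C4 = 2.
5 is placed in column 1; hence R3C1 = 2.
1 is placed in column 2; hence R5C2 = 2.
4 is placed in column 3; hence R5C3 = 5.
Row 5 now contains 5, leaving R5C4 = 4.
Row 5 already has 2, which forces R5C5 = 1.
Cage e's pair has difference 3, leaving R3C4 = 1.
1 is placed in column 5; hence R3C5 = 4.
Cage f needs sum 13, so R4C4 = 5.
1 is placed in column 5, which forces R4C5 = 2.
The 4 cells of cage b must have product 60, leaving R3C2 = 5.
1 is placed in row 3, so R3C3 = 3.
5 is placed in row 4, leaving R4C2 = 3.
Cage f needs sum 13, so R4C3 = 1.
Completed grid: 1 4 2 3 5 / 5 1 4 2 3 / 2 5 3 1 4 / 4 3 1 5 2 / 3 2 5 4 1.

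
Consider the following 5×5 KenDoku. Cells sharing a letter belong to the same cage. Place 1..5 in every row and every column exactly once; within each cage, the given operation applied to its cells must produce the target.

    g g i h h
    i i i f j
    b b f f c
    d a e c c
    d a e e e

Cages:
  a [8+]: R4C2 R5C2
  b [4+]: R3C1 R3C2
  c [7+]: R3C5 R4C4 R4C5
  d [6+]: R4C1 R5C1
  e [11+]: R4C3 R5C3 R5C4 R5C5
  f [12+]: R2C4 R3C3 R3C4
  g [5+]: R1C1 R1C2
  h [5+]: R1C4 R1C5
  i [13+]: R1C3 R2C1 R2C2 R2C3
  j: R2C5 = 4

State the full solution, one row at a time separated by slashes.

1 4 5 2 3 / 5 2 1 3 4 / 3 1 4 5 2 / 2 5 3 4 1 / 4 3 2 1 5

Cage j is a single given cell; hence R2C5 = 4.
Row 1 needs a 5, and only R1C3 is open for it.
Row 2 needs a 3, and only R2C4 is open for it.
Cage f needs sum 12, leaving R3C3 = 4.
The 3 cells of cage f must have sum 12, which forces R3C4 = 5.
In row 3, 2 can only go at R3C5, so R3C5 = 2.
Column 2 needs a 4, and only R1C2 is open for it.
Cage g needs two cells with sum 5; hence R1C1 = 1.
4 is placed in row 1, so R1C4 = 2.
Cage h needs two cells with sum 5, which forces R1C5 = 3.
1 is placed in column 1, which forces R3C1 = 3.
Row 3 already has 3, which forces R3C2 = 1.
Column 4 already has 2, which forces R4C4 = 4.
Column 5 now contains 3, leaving R4C5 = 1.
Column 4 now contains 4, leaving R5C4 = 1.
Column 5 now contains 3, so R5C5 = 5.
Cage i needs sum 13; hence R2C3 = 1.
The two cells of cage d must have sum 6, leaving R4C1 = 2.
The two cells of cage a must have sum 8, leaving R4C2 = 5.
2 is placed in row 4, which forces R4C3 = 3.
Cage d needs two cells with sum 6; hence R5C1 = 4.
Row 5 already has 5, so R5C2 = 3.
3 is placed in column 3, leaving R5C3 = 2.
Column 1 now contains 2, so R2C1 = 5.
Column 2 already has 5, which forces R2C2 = 2.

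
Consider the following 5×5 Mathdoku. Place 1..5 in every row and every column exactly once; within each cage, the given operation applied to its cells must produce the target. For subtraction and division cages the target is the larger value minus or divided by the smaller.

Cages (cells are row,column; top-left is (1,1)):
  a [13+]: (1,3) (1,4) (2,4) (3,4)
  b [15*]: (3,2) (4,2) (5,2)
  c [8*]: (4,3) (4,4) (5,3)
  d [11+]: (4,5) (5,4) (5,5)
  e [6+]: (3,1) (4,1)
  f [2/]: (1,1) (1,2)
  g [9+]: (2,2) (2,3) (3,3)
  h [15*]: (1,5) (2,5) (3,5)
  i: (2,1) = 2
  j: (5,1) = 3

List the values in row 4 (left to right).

5 3 1 2 4

Cage i is given; hence (2,1) = 2.
Cage j is a single given cell, so (5,1) = 3.
Cage f's pair has quotient 2, which forces (1,2) = 2.
In row 4, 3 can only go at (4,2), so (4,2) = 3.
The only place for 4 in column 1 is (1,1).
In column 2, 4 can only go at (2,2), so (2,2) = 4.
The only place for 3 in row 3 is (3,5).
In column 3, 5 can only go at (1,3), so (1,3) = 5.
5 is placed in row 1, leaving (1,5) = 1.
The 3 cells of cage h must have product 15, which forces (2,5) = 5.
1 is placed in row 1; hence (1,4) = 3.
The 4 cells of cage a must have sum 13, which forces (2,4) = 1.
Cage a needs sum 13, so (3,4) = 4.
Column 4 already has 4, which forces (4,4) = 2.
Row 4 already has 2, which forces (4,5) = 4.
Cage d has sum 11; hence (5,4) = 5.
Column 5 now contains 4, which forces (5,5) = 2.
1 is placed in row 2; hence (2,3) = 3.
The 3 cells of cage b must have product 15, so (3,2) = 5.
Row 3 now contains 4, leaving (3,3) = 2.
Row 4 already has 4, leaving (4,3) = 1.
Row 5 now contains 5, which forces (5,2) = 1.
The 3 cells of cage c must have product 8, which forces (5,3) = 4.
Row 3 now contains 5, so (3,1) = 1.
Row 4 now contains 1; hence (4,1) = 5.
The full grid is 4 2 5 3 1 / 2 4 3 1 5 / 1 5 2 4 3 / 5 3 1 2 4 / 3 1 4 5 2.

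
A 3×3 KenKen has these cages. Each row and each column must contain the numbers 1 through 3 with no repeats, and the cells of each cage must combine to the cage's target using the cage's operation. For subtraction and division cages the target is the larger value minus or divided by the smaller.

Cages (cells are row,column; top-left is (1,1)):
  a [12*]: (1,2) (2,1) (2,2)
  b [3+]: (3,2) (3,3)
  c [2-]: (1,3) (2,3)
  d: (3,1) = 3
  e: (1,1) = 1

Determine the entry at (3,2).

Cage e is given, which forces (1,1) = 1.
The 3 cells of cage a must have product 12, leaving (1,2) = 2.
1 is placed in row 1, leaving (1,3) = 3.
The 3 cells of cage a must have product 12; hence (2,1) = 2.
Cage a needs product 12; hence (2,2) = 3.
Column 3 now contains 3, which forces (2,3) = 1.
Cage d is a single given cell, which forces (3,1) = 3.
Column 2 already has 2, so (3,2) = 1.
Column 3 already has 1, which forces (3,3) = 2.
Filled in: 1 2 3 / 2 3 1 / 3 1 2.

1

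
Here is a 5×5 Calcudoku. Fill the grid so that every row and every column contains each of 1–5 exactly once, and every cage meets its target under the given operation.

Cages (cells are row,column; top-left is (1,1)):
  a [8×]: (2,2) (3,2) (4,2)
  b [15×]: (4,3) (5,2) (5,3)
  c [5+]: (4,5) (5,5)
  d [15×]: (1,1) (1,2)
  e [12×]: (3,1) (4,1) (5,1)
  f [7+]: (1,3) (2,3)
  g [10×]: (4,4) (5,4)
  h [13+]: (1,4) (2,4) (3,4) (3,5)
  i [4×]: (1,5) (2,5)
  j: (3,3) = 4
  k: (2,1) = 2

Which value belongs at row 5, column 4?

2

K is a freebie, which forces (2,1) = 2.
Cage j is given, so (3,3) = 4.
Cage f needs two cells with sum 7; hence (1,3) = 2.
The two cells of cage f must have sum 7; hence (2,3) = 5.
Cage b has product 15, leaving (5,2) = 5.
Row 5 already has 5, which forces (5,4) = 2.
Cage d needs two cells with product 15, so (1,1) = 5.
Column 2 now contains 5, so (1,2) = 3.
Column 4 now contains 2; hence (4,4) = 5.
The 4 cells of cage h must have sum 13, leaving (3,5) = 5.
In row 2, 3 can only go at (2,4), so (2,4) = 3.
Cage h has sum 13, leaving (1,4) = 4.
Row 1 now contains 4, which forces (1,5) = 1.
Column 5 already has 1; hence (2,5) = 4.
Column 4 now contains 3, which forces (3,4) = 1.
Column 5 already has 4, which forces (4,5) = 2.
Column 5 already has 4; hence (5,5) = 3.
Row 2 now contains 4, so (2,2) = 1.
Row 3 already has 1; hence (3,1) = 3.
Row 3 already has 1, which forces (3,2) = 2.
Cage a has product 8, so (4,2) = 4.
Cage b needs product 15, leaving (4,3) = 3.
Row 5 already has 3, so (5,3) = 1.
Row 4 now contains 4, leaving (4,1) = 1.
Row 5 now contains 1, so (5,1) = 4.
Completed grid: 5 3 2 4 1 / 2 1 5 3 4 / 3 2 4 1 5 / 1 4 3 5 2 / 4 5 1 2 3.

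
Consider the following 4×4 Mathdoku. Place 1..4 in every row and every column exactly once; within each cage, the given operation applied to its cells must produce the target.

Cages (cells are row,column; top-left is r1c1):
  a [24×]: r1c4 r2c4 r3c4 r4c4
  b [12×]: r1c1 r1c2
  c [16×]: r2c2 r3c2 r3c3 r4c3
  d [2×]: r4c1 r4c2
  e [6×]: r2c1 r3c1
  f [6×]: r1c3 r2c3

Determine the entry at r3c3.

1

In row 1, 1 can only go at r1c4, so r1c4 = 1.
The only place for 2 in row 1 is r1c3.
Column 3 already has 2; hence r2c3 = 3.
Row 2 already has 3; hence r2c1 = 2.
2 is placed in row 2, so r2c4 = 4.
The two cells of cage e must have product 6, so r3c1 = 3.
Row 3 now contains 3, so r3c4 = 2.
2 is placed in column 1, which forces r4c1 = 1.
Row 4 already has 1, which forces r4c2 = 2.
Row 4 already has 1, leaving r4c3 = 4.
Column 4 now contains 2, which forces r4c4 = 3.
Column 1 already has 3, which forces r1c1 = 4.
Cage b's pair has product 12, which forces r1c2 = 3.
4 is placed in row 2, leaving r2c2 = 1.
The 4 cells of cage c must have product 16, leaving r3c2 = 4.
Column 3 now contains 4, leaving r3c3 = 1.
Completed grid: 4 3 2 1 / 2 1 3 4 / 3 4 1 2 / 1 2 4 3.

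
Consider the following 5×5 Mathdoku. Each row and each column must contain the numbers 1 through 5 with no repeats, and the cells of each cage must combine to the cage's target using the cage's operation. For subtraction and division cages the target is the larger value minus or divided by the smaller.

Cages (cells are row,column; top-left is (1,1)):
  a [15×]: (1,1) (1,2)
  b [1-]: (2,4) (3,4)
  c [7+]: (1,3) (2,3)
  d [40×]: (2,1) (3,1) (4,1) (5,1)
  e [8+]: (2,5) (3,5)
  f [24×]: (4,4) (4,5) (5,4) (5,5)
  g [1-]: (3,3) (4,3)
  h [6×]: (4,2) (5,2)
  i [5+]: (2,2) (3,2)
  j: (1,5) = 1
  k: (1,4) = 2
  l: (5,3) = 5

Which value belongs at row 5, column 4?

Cage k is given, so (1,4) = 2.
J is a freebie, which forces (1,5) = 1.
Cage l is given, so (5,3) = 5.
The only place for 4 in row 1 is (1,3).
4 is placed in column 3, which forces (2,3) = 3.
3 is placed in row 2, which forces (2,5) = 5.
Column 5 already has 5, leaving (3,5) = 3.
Row 2 already has 5; hence (2,4) = 4.
Cage b's pair has difference 1, which forces (3,4) = 5.
Row 2 already has 4, leaving (2,2) = 1.
Cage i needs two cells with sum 5, so (3,2) = 4.
Cage d has product 40, so (4,1) = 5.
Column 1 already has 5, leaving (1,1) = 3.
The two cells of cage a must have product 15, leaving (1,2) = 5.
1 is placed in row 2, so (2,1) = 2.
The 4 cells of cage d must have product 40; hence (3,1) = 1.
Row 3 now contains 1; hence (3,3) = 2.
Column 3 already has 2, so (4,3) = 1.
1 is placed in row 4, which forces (4,4) = 3.
Cage d has product 40, so (5,1) = 4.
Column 4 already has 3; hence (5,4) = 1.
Row 5 now contains 4, so (5,5) = 2.
Row 4 already has 3, which forces (4,2) = 2.
Column 5 already has 2; hence (4,5) = 4.
2 is placed in row 5, which forces (5,2) = 3.
Completed grid: 3 5 4 2 1 / 2 1 3 4 5 / 1 4 2 5 3 / 5 2 1 3 4 / 4 3 5 1 2.

1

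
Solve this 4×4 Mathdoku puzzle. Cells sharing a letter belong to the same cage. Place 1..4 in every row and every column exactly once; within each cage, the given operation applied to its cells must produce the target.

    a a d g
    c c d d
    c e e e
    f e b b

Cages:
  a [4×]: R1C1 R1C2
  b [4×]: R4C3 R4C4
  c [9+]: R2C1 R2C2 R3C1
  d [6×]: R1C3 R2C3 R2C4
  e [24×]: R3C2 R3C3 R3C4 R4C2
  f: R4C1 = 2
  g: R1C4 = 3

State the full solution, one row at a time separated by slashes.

1 4 2 3 / 4 2 3 1 / 3 1 4 2 / 2 3 1 4

G is a freebie, leaving R1C4 = 3.
Cage f is given; hence R4C1 = 2.
Cage d needs product 6, leaving R2C3 = 3.
The only place for 2 in row 1 is R1C3.
Cage d has product 6; hence R2C4 = 1.
Column 4 already has 1; hence R4C4 = 4.
1 is placed in row 2, so R2C1 = 4.
Cage c needs sum 9, so R2C2 = 2.
Cage c has sum 9; hence R3C1 = 3.
4 is placed in column 4, leaving R3C4 = 2.
Row 4 now contains 4, leaving R4C3 = 1.
4 is placed in column 1, which forces R1C1 = 1.
Cage a needs two cells with product 4, which forces R1C2 = 4.
Cage e has product 24, which forces R3C2 = 1.
1 is placed in column 3; hence R3C3 = 4.
Row 4 now contains 1, leaving R4C2 = 3.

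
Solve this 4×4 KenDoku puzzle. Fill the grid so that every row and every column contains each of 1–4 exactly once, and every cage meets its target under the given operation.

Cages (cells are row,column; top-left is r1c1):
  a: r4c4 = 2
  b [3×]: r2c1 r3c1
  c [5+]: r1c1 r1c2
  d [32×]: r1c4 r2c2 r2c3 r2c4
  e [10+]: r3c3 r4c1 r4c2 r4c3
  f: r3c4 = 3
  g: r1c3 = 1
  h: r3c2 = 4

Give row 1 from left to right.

Cage g is given, leaving r1c3 = 1.
Cage d needs product 32, so r1c4 = 4.
Cage h is given, leaving r3c2 = 4.
F is a freebie, so r3c4 = 3.
Cage a is a single given cell; hence r4c4 = 2.
Cage b needs two cells with product 3, leaving r2c1 = 3.
Cage d needs product 32; hence r2c2 = 2.
The 4 cells of cage d must have product 32, which forces r2c3 = 4.
Column 4 already has 2, leaving r2c4 = 1.
Row 3 already has 3, so r3c1 = 1.
Row 3 already has 3, leaving r3c3 = 2.
Column 1 now contains 1; hence r4c1 = 4.
Column 3 already has 4, so r4c3 = 3.
3 is placed in column 1, leaving r1c1 = 2.
Column 2 now contains 2, leaving r1c2 = 3.
3 is placed in row 4, so r4c2 = 1.
The full grid is 2 3 1 4 / 3 2 4 1 / 1 4 2 3 / 4 1 3 2.

2 3 1 4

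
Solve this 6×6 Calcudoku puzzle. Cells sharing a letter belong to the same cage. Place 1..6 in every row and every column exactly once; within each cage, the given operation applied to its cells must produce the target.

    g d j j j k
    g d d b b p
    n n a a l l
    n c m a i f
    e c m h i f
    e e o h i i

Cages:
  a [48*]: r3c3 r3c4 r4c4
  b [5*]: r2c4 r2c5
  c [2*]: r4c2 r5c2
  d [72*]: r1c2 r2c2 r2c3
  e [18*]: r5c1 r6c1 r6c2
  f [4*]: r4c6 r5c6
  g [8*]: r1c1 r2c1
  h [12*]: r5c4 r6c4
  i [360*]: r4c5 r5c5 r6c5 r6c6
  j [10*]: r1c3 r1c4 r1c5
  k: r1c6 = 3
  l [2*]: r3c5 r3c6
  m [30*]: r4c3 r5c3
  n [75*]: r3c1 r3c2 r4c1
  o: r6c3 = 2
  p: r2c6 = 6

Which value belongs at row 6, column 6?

5

Cage k is a single given cell; hence r1c6 = 3.
Cage p is given, which forces r2c6 = 6.
Cage n has product 75, so r3c1 = 3.
Cage n needs product 75, so r3c2 = 5.
Cage n needs product 75, leaving r4c1 = 5.
Row 4 now contains 5, leaving r4c3 = 6.
Column 3 already has 6; hence r5c3 = 5.
O is a freebie, so r6c3 = 2.
The 3 cells of cage d must have product 72, so r1c2 = 6.
Column 3 already has 2, so r1c3 = 1.
Column 3 already has 2, so r3c3 = 4.
Cage a has product 48, leaving r3c4 = 6.
The 3 cells of cage a must have product 48, which forces r4c4 = 2.
Cage e needs product 18, leaving r6c2 = 3.
Row 6 now contains 3, leaving r6c4 = 4.
4 is placed in row 6, so r6c6 = 5.
Column 4 already has 2, leaving r1c4 = 5.
Cage j has product 10; hence r1c5 = 2.
Column 2 already has 3, so r2c2 = 4.
Column 3 already has 4, leaving r2c3 = 3.
5 is placed in column 4, which forces r2c4 = 1.
1 is placed in row 2, leaving r2c5 = 5.
Column 5 now contains 2; hence r3c5 = 1.
Row 3 already has 1, leaving r3c6 = 2.
Row 4 already has 2; hence r4c2 = 1.
1 is placed in row 4, which forces r4c6 = 4.
Cage c needs two cells with product 2; hence r5c2 = 2.
Column 4 now contains 4, so r5c4 = 3.
3 is placed in row 5; hence r5c5 = 4.
Column 6 already has 4, leaving r5c6 = 1.
5 is placed in row 6, which forces r6c5 = 6.
Row 1 now contains 2, leaving r1c1 = 4.
Row 2 now contains 4, which forces r2c1 = 2.
Row 4 already has 4, leaving r4c5 = 3.
1 is placed in row 5, which forces r5c1 = 6.
6 is placed in row 6, so r6c1 = 1.
The full grid is 4 6 1 5 2 3 / 2 4 3 1 5 6 / 3 5 4 6 1 2 / 5 1 6 2 3 4 / 6 2 5 3 4 1 / 1 3 2 4 6 5.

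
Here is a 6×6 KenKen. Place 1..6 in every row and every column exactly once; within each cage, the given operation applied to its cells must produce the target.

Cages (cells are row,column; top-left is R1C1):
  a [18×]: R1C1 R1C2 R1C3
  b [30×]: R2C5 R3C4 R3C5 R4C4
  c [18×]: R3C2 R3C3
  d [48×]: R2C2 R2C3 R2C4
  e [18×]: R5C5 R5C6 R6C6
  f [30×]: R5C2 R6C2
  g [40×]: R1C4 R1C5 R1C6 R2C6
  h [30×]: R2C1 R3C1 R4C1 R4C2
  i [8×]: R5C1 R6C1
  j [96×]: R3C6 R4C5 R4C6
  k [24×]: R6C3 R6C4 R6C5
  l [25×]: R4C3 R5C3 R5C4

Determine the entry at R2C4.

Cage j needs product 96; hence R3C6 = 4.
The 3 cells of cage l must have product 25, leaving R4C3 = 5.
The 3 cells of cage j must have product 96, so R4C5 = 4.
The 3 cells of cage j must have product 96, so R4C6 = 6.
Cage l has product 25, which forces R5C3 = 1.
Cage l needs product 25, leaving R5C4 = 5.
The 4 cells of cage g must have product 40, so R1C4 = 4.
Row 5 already has 5, so R5C2 = 6.
Row 5 now contains 6, leaving R5C5 = 3.
3 is placed in row 5; hence R5C6 = 2.
The two cells of cage f must have product 30, so R6C2 = 5.
Cage g has product 40, which forces R1C5 = 2.
6 is placed in column 2, so R3C2 = 3.
Cage c's pair has product 18, so R3C3 = 6.
Row 5 now contains 2, so R5C1 = 4.
Cage i's pair has product 8; hence R6C1 = 2.
Cage k needs product 24, which forces R6C3 = 4.
Cage e needs product 18; hence R6C6 = 3.
The 3 cells of cage a must have product 18, so R1C1 = 6.
3 is placed in column 2, which forces R1C2 = 1.
Column 3 already has 6, leaving R1C3 = 3.
Row 1 now contains 1; hence R1C6 = 5.
The 3 cells of cage d must have product 48, so R2C2 = 4.
Column 3 already has 4, so R2C3 = 2.
The 3 cells of cage d must have product 48, leaving R2C4 = 6.
Column 6 already has 5, so R2C6 = 1.
Cage b has product 30, leaving R3C4 = 2.
Cage h has product 30, leaving R4C2 = 2.
Cage b needs product 30, so R4C4 = 3.
Column 4 already has 6, which forces R6C4 = 1.
1 is placed in row 6; hence R6C5 = 6.
The 4 cells of cage h must have product 30, which forces R2C1 = 3.
Row 2 now contains 1, which forces R2C5 = 5.
Cage h needs product 30; hence R3C1 = 5.
The 4 cells of cage b must have product 30, which forces R3C5 = 1.
3 is placed in row 4; hence R4C1 = 1.
Filled in: 6 1 3 4 2 5 / 3 4 2 6 5 1 / 5 3 6 2 1 4 / 1 2 5 3 4 6 / 4 6 1 5 3 2 / 2 5 4 1 6 3.

6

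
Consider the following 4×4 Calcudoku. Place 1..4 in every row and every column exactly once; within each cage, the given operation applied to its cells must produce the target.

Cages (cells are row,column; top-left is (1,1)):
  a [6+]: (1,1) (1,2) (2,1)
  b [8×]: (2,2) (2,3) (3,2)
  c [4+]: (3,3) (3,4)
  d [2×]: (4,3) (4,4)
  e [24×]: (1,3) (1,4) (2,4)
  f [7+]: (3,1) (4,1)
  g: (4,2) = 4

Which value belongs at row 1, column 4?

Cage g is given, which forces (4,2) = 4.
Cage b has product 8, which forces (2,3) = 4.
Cage f's pair has sum 7, so (3,1) = 4.
Row 4 already has 4, so (4,1) = 3.
Cage a has sum 6, which forces (1,2) = 3.
Row 1 now contains 3, which forces (1,3) = 2.
Cage e has product 24; hence (1,4) = 4.
Column 3 already has 2; hence (4,3) = 1.
Row 4 already has 1; hence (4,4) = 2.
2 is placed in row 1; hence (1,1) = 1.
Cage a has sum 6, leaving (2,1) = 2.
2 is placed in row 2; hence (2,2) = 1.
2 is placed in column 4; hence (2,4) = 3.
1 is placed in column 2; hence (3,2) = 2.
Column 3 now contains 1, so (3,3) = 3.
Cage c needs two cells with sum 4, leaving (3,4) = 1.
Completed grid: 1 3 2 4 / 2 1 4 3 / 4 2 3 1 / 3 4 1 2.

4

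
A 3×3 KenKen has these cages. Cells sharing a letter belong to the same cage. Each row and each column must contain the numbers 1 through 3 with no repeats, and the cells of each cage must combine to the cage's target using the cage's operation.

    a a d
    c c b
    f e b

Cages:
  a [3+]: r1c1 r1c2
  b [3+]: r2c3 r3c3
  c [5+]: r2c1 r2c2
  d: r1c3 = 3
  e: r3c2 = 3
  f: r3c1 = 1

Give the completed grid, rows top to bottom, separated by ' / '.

Cage d is given; hence r1c3 = 3.
F is a freebie, so r3c1 = 1.
Cage e is a single given cell; hence r3c2 = 3.
Row 3 already has 1, leaving r3c3 = 2.
Column 1 now contains 1; hence r1c1 = 2.
Cage a needs two cells with sum 3, so r1c2 = 1.
Cage c's pair has sum 5, which forces r2c1 = 3.
3 is placed in column 2, which forces r2c2 = 2.
Column 3 now contains 2, leaving r2c3 = 1.

2 1 3 / 3 2 1 / 1 3 2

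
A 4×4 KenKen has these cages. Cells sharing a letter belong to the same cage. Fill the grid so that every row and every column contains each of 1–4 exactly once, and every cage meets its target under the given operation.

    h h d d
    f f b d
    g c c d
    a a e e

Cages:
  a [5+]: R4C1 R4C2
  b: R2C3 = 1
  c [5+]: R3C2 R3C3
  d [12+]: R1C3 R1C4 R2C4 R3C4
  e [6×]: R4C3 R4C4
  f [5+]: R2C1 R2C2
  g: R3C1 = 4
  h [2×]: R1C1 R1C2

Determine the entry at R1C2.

B is a freebie, so R2C3 = 1.
Cage g is a single given cell, which forces R3C1 = 4.
In row 2, 4 can only go at R2C4, so R2C4 = 4.
The only place for 4 in row 1 is R1C3.
Row 1 needs a 3, and only R1C4 is open for it.
Column 4 now contains 3, leaving R3C4 = 1.
Cage e needs two cells with product 6; hence R4C3 = 3.
Column 4 now contains 3, leaving R4C4 = 2.
Cage c's pair has sum 5, leaving R3C2 = 3.
Column 3 already has 3, which forces R3C3 = 2.
2 is placed in row 4, which forces R4C1 = 1.
2 is placed in row 4; hence R4C2 = 4.
Column 1 now contains 1; hence R1C1 = 2.
Cage h needs two cells with product 2; hence R1C2 = 1.
Cage f needs two cells with sum 5, which forces R2C1 = 3.
Column 2 now contains 3, which forces R2C2 = 2.
Filled in: 2 1 4 3 / 3 2 1 4 / 4 3 2 1 / 1 4 3 2.

1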